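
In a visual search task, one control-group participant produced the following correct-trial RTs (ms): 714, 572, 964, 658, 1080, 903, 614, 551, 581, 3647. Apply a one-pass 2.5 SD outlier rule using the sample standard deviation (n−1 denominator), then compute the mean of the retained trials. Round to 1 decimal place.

n = 10, ΣRT = 10284, M = 1028.400
Σ(x−M)² = 7923750.40; s = √(7923750.40/9) = 938.305
Cutoffs: 1028.400 ± 2.5·938.305 → [-1317.4, 3374.2]
Outside: 3647 → excluded.
Retained (n=9): Σ = 6637, mean = 6637/9 = 737.444

737.4 ms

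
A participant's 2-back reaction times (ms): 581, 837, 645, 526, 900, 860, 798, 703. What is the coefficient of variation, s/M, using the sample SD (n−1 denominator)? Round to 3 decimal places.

0.189

n = 8, Σ = 5850, M = 731.2500
Σ(x−M)² = 133631.500; s = √(133631.500/7) = 138.1673
CV = 138.1673 / 731.2500 = 0.18895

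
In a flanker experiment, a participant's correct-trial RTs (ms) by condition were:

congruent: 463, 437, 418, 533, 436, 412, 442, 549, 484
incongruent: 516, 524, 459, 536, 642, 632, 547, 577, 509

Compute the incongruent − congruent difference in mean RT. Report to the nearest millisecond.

M(congruent) = 4174/9 = 463.778
M(incongruent) = 4942/9 = 549.111
Difference = 549.111 − 463.778 = 85.333 ms

85 ms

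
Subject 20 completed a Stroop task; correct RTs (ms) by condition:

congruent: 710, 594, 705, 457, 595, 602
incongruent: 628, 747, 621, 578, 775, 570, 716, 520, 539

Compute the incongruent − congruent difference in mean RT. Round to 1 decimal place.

22.2 ms

M(congruent) = 3663/6 = 610.500
M(incongruent) = 5694/9 = 632.667
Difference = 632.667 − 610.500 = 22.167 ms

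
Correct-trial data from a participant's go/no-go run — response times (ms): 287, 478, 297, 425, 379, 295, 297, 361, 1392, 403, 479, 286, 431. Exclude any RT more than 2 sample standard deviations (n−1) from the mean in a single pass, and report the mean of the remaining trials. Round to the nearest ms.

368 ms

n = 13, ΣRT = 5810, M = 446.923
Σ(x−M)² = 1029330.92; s = √(1029330.92/12) = 292.878
Cutoffs: 446.923 ± 2·292.878 → [-138.8, 1032.7]
Outside: 1392 → excluded.
Retained (n=12): Σ = 4418, mean = 4418/12 = 368.167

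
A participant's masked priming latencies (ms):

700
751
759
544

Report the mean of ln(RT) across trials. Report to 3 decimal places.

ln(RT): 6.5511, 6.6214, 6.6320, 6.2989
Σ ln(RT) = 26.1034
Mean = 26.1034/4 = 6.52586

6.526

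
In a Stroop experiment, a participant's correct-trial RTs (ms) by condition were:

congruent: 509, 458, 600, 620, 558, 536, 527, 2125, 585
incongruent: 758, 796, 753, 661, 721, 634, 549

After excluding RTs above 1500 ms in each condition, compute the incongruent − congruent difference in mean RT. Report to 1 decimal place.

congruent: exclude 2125
M(congruent) = 4393/8 = 549.125
M(incongruent) = 4872/7 = 696.000
Difference = 696.000 − 549.125 = 146.875 ms

146.9 ms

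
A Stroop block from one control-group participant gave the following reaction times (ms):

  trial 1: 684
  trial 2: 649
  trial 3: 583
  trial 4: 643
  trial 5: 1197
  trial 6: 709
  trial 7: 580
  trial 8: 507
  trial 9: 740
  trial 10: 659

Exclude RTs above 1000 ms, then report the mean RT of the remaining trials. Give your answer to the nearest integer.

639 ms

Excluded: 1197
Retained (n=9): Σ = 5754
Mean = 5754/9 = 639.3333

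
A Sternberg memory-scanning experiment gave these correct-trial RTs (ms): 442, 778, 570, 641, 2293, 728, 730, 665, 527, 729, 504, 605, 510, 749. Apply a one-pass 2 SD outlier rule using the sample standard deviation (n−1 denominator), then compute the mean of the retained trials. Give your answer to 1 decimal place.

629.1 ms

n = 14, ΣRT = 10471, M = 747.929
Σ(x−M)² = 2718138.93; s = √(2718138.93/13) = 457.261
Cutoffs: 747.929 ± 2·457.261 → [-166.6, 1662.5]
Outside: 2293 → excluded.
Retained (n=13): Σ = 8178, mean = 8178/13 = 629.077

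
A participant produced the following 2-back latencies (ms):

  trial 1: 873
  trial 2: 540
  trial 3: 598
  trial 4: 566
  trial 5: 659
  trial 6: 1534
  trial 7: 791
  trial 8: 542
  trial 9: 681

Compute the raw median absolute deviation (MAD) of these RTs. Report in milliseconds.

117 ms

Sorted: 540, 542, 566, 598, 659, 681, 791, 873, 1534 → median = 659
|x − 659|: 214, 119, 61, 93, 0, 875, 132, 117, 22
Sorted deviations: 0, 22, 61, 93, 117, 119, 132, 214, 875 → MAD = 117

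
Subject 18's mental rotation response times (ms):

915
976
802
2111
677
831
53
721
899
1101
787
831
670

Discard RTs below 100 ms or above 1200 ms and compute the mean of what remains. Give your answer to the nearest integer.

837 ms

Excluded: 53, 2111
Retained (n=11): Σ = 9210
Mean = 9210/11 = 837.2727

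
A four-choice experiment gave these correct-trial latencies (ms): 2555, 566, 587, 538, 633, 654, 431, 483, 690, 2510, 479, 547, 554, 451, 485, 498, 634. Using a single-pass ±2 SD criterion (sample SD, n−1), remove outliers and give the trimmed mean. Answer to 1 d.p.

n = 17, ΣRT = 13295, M = 782.059
Σ(x−M)² = 7032728.94; s = √(7032728.94/16) = 662.982
Cutoffs: 782.059 ± 2·662.982 → [-543.9, 2108.0]
Outside: 2510, 2555 → excluded.
Retained (n=15): Σ = 8230, mean = 8230/15 = 548.667

548.7 ms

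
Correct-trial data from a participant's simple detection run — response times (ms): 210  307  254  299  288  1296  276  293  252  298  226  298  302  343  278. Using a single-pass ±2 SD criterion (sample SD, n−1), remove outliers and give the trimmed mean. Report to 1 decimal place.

280.3 ms

n = 15, ΣRT = 5220, M = 348.000
Σ(x−M)² = 978616.00; s = √(978616.00/14) = 264.388
Cutoffs: 348.000 ± 2·264.388 → [-180.8, 876.8]
Outside: 1296 → excluded.
Retained (n=14): Σ = 3924, mean = 3924/14 = 280.286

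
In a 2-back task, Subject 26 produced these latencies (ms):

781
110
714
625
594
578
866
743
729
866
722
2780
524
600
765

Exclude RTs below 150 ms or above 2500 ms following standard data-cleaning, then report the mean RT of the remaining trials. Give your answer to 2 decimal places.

Excluded: 110, 2780
Retained (n=13): Σ = 9107
Mean = 9107/13 = 700.5385

700.54 ms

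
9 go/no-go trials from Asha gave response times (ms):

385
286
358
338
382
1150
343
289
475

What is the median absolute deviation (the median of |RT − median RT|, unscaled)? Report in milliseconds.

27 ms

Sorted: 286, 289, 338, 343, 358, 382, 385, 475, 1150 → median = 358
|x − 358|: 27, 72, 0, 20, 24, 792, 15, 69, 117
Sorted deviations: 0, 15, 20, 24, 27, 69, 72, 117, 792 → MAD = 27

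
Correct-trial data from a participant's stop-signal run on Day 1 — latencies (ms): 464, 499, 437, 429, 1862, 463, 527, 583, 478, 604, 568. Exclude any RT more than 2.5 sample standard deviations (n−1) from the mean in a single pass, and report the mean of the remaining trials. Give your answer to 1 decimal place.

n = 11, ΣRT = 6914, M = 628.545
Σ(x−M)² = 1708498.73; s = √(1708498.73/10) = 413.340
Cutoffs: 628.545 ± 2.5·413.340 → [-404.8, 1661.9]
Outside: 1862 → excluded.
Retained (n=10): Σ = 5052, mean = 5052/10 = 505.200

505.2 ms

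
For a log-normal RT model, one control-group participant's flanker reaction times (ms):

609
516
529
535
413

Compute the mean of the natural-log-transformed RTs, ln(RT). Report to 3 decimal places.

ln(RT): 6.4118, 6.2461, 6.2710, 6.2823, 6.0234
Σ ln(RT) = 31.2346
Mean = 31.2346/5 = 6.24693

6.247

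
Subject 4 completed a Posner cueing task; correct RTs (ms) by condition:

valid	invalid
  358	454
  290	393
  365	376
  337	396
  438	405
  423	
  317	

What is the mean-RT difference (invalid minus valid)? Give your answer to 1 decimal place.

43.7 ms

M(valid) = 2528/7 = 361.143
M(invalid) = 2024/5 = 404.800
Difference = 404.800 − 361.143 = 43.657 ms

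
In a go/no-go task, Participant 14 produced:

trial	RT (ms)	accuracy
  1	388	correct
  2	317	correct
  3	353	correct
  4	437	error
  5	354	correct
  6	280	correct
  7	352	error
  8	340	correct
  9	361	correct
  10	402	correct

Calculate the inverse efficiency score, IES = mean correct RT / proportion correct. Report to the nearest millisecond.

437 ms

Correct trials (n=8): 388, 317, 353, 354, 280, 340, 361, 402
Mean correct RT = 2795/8 = 349.3750 ms
Proportion correct = 8/10
IES = 349.3750 / (8/10) = 436.719 ms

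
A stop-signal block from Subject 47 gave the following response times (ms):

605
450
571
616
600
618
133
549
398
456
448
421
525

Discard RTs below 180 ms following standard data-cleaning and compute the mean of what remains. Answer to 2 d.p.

Excluded: 133
Retained (n=12): Σ = 6257
Mean = 6257/12 = 521.4167

521.42 ms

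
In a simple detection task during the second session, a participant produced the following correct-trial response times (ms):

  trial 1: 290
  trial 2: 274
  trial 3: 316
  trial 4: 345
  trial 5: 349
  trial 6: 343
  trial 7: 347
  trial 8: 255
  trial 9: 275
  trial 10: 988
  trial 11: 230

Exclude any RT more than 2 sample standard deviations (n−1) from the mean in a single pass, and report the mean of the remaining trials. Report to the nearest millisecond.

302 ms

n = 11, ΣRT = 4012, M = 364.727
Σ(x−M)² = 444324.18; s = √(444324.18/10) = 210.790
Cutoffs: 364.727 ± 2·210.790 → [-56.9, 786.3]
Outside: 988 → excluded.
Retained (n=10): Σ = 3024, mean = 3024/10 = 302.400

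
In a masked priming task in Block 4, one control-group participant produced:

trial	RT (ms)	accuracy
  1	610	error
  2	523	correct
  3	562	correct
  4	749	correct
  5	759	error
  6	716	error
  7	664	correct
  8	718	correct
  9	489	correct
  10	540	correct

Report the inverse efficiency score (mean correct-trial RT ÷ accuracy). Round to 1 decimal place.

Correct trials (n=7): 523, 562, 749, 664, 718, 489, 540
Mean correct RT = 4245/7 = 606.4286 ms
Proportion correct = 7/10
IES = 606.4286 / (7/10) = 866.327 ms

866.3 ms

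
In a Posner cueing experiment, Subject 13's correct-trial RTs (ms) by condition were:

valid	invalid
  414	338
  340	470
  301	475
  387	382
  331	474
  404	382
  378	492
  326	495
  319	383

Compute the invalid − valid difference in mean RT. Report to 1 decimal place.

76.8 ms

M(valid) = 3200/9 = 355.556
M(invalid) = 3891/9 = 432.333
Difference = 432.333 − 355.556 = 76.778 ms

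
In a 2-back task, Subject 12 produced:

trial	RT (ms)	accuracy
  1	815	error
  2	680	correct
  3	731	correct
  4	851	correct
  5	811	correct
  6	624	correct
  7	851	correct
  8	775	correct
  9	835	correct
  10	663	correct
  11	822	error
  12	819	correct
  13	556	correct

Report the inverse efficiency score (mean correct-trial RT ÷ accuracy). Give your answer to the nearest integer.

881 ms

Correct trials (n=11): 680, 731, 851, 811, 624, 851, 775, 835, 663, 819, 556
Mean correct RT = 8196/11 = 745.0909 ms
Proportion correct = 11/13
IES = 745.0909 / (11/13) = 880.562 ms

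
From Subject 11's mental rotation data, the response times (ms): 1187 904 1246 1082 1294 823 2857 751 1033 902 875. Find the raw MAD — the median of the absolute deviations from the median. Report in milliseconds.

158 ms

Sorted: 751, 823, 875, 902, 904, 1033, 1082, 1187, 1246, 1294, 2857 → median = 1033
|x − 1033|: 154, 129, 213, 49, 261, 210, 1824, 282, 0, 131, 158
Sorted deviations: 0, 49, 129, 131, 154, 158, 210, 213, 261, 282, 1824 → MAD = 158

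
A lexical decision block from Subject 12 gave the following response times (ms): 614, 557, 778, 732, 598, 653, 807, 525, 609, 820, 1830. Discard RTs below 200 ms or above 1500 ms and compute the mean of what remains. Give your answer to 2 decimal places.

Excluded: 1830
Retained (n=10): Σ = 6693
Mean = 6693/10 = 669.3000

669.30 ms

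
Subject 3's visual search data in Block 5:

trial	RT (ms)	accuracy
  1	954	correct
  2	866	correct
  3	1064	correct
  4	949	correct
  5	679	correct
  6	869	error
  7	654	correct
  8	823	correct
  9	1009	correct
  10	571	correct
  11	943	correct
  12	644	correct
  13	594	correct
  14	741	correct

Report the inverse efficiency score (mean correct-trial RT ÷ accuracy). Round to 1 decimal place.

869.1 ms

Correct trials (n=13): 954, 866, 1064, 949, 679, 654, 823, 1009, 571, 943, 644, 594, 741
Mean correct RT = 10491/13 = 807.0000 ms
Proportion correct = 13/14
IES = 807.0000 / (13/14) = 869.077 ms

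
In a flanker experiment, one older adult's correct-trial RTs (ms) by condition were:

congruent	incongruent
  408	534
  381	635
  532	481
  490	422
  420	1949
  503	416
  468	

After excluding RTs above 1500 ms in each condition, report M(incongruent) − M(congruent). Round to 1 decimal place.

40.2 ms

incongruent: exclude 1949
M(congruent) = 3202/7 = 457.429
M(incongruent) = 2488/5 = 497.600
Difference = 497.600 − 457.429 = 40.171 ms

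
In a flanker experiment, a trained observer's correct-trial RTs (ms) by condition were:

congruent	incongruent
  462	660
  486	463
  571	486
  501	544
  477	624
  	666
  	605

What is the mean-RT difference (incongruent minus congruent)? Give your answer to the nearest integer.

79 ms

M(congruent) = 2497/5 = 499.400
M(incongruent) = 4048/7 = 578.286
Difference = 578.286 − 499.400 = 78.886 ms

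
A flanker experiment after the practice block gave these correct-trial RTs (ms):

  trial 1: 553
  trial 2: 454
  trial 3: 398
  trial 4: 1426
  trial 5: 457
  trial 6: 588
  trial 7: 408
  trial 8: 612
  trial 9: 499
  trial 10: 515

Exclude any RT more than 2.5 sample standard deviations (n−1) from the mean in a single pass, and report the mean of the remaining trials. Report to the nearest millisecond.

498 ms

n = 10, ΣRT = 5910, M = 591.000
Σ(x−M)² = 820822.00; s = √(820822.00/9) = 301.997
Cutoffs: 591.000 ± 2.5·301.997 → [-164.0, 1346.0]
Outside: 1426 → excluded.
Retained (n=9): Σ = 4484, mean = 4484/9 = 498.222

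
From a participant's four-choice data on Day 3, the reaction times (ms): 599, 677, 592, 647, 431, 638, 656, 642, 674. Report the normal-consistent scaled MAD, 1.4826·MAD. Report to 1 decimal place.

47.4 ms

Sorted: 431, 592, 599, 638, 642, 647, 656, 674, 677 → median = 642
|x − 642| sorted: 0, 4, 5, 14, 32, 35, 43, 50, 211 → MAD = 32
Robust SD ≈ 1.4826 × 32 = 47.443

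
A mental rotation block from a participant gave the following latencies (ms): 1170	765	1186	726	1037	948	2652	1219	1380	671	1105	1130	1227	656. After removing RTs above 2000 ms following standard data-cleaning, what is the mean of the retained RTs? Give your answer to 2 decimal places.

1016.92 ms

Excluded: 2652
Retained (n=13): Σ = 13220
Mean = 13220/13 = 1016.9231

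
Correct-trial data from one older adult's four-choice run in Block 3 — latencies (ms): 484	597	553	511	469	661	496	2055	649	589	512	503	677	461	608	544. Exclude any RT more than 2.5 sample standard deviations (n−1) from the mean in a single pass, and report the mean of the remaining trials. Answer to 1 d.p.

n = 16, ΣRT = 10369, M = 648.062
Σ(x−M)² = 2183482.94; s = √(2183482.94/15) = 381.531
Cutoffs: 648.062 ± 2.5·381.531 → [-305.8, 1601.9]
Outside: 2055 → excluded.
Retained (n=15): Σ = 8314, mean = 8314/15 = 554.267

554.3 ms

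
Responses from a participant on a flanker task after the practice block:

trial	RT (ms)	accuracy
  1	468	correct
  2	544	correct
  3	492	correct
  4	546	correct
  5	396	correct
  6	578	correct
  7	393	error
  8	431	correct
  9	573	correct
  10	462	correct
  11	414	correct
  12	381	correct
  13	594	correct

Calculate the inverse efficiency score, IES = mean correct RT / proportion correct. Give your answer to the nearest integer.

531 ms

Correct trials (n=12): 468, 544, 492, 546, 396, 578, 431, 573, 462, 414, 381, 594
Mean correct RT = 5879/12 = 489.9167 ms
Proportion correct = 12/13
IES = 489.9167 / (12/13) = 530.743 ms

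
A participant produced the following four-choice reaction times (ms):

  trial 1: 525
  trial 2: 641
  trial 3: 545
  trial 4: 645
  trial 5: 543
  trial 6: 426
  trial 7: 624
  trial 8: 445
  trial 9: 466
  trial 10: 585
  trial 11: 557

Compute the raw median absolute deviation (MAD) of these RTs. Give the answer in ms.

79 ms

Sorted: 426, 445, 466, 525, 543, 545, 557, 585, 624, 641, 645 → median = 545
|x − 545|: 20, 96, 0, 100, 2, 119, 79, 100, 79, 40, 12
Sorted deviations: 0, 2, 12, 20, 40, 79, 79, 96, 100, 100, 119 → MAD = 79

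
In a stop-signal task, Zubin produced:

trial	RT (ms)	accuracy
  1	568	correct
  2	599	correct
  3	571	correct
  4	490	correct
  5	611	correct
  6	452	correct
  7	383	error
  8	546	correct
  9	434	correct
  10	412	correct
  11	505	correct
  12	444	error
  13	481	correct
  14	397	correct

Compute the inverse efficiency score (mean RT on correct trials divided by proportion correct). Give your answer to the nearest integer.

Correct trials (n=12): 568, 599, 571, 490, 611, 452, 546, 434, 412, 505, 481, 397
Mean correct RT = 6066/12 = 505.5000 ms
Proportion correct = 12/14
IES = 505.5000 / (12/14) = 589.750 ms

590 ms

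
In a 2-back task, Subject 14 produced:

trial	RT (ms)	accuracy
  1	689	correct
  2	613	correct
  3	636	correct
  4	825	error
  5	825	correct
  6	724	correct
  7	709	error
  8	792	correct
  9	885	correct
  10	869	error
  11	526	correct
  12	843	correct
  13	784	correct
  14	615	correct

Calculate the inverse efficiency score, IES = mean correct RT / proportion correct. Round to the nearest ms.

918 ms

Correct trials (n=11): 689, 613, 636, 825, 724, 792, 885, 526, 843, 784, 615
Mean correct RT = 7932/11 = 721.0909 ms
Proportion correct = 11/14
IES = 721.0909 / (11/14) = 917.752 ms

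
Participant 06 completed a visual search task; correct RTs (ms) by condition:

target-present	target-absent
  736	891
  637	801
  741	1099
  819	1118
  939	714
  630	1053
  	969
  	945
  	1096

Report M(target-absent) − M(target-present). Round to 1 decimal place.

M(target-present) = 4502/6 = 750.333
M(target-absent) = 8686/9 = 965.111
Difference = 965.111 − 750.333 = 214.778 ms

214.8 ms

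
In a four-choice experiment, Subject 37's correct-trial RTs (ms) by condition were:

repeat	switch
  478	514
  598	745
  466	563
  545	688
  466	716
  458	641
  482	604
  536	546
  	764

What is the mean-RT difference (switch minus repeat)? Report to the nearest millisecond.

139 ms

M(repeat) = 4029/8 = 503.625
M(switch) = 5781/9 = 642.333
Difference = 642.333 − 503.625 = 138.708 ms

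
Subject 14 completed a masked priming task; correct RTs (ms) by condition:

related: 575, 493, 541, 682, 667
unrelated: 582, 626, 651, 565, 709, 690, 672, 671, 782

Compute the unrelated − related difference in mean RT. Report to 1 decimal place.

M(related) = 2958/5 = 591.600
M(unrelated) = 5948/9 = 660.889
Difference = 660.889 − 591.600 = 69.289 ms

69.3 ms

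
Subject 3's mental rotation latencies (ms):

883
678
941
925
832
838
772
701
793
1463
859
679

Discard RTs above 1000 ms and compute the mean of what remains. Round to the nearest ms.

Excluded: 1463
Retained (n=11): Σ = 8901
Mean = 8901/11 = 809.1818

809 ms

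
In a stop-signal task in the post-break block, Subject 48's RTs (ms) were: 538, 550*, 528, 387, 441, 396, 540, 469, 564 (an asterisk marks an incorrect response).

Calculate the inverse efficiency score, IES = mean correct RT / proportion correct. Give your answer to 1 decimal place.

543.2 ms

Correct trials (n=8): 538, 528, 387, 441, 396, 540, 469, 564
Mean correct RT = 3863/8 = 482.8750 ms
Proportion correct = 8/9
IES = 482.8750 / (8/9) = 543.234 ms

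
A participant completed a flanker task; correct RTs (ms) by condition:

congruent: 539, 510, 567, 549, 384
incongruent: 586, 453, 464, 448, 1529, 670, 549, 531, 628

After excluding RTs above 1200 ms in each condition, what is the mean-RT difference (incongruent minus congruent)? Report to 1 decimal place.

incongruent: exclude 1529
M(congruent) = 2549/5 = 509.800
M(incongruent) = 4329/8 = 541.125
Difference = 541.125 − 509.800 = 31.325 ms

31.3 ms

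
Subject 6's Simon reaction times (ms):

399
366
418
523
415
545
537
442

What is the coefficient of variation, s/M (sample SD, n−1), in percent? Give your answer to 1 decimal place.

15.2%

n = 8, Σ = 3645, M = 455.6250
Σ(x−M)² = 33639.875; s = √(33639.875/7) = 69.3231
CV = 69.3231 / 455.6250 = 0.15215 = 15.215%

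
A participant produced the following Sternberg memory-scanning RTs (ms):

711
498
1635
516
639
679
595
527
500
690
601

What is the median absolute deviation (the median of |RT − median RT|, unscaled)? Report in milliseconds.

85 ms

Sorted: 498, 500, 516, 527, 595, 601, 639, 679, 690, 711, 1635 → median = 601
|x − 601|: 110, 103, 1034, 85, 38, 78, 6, 74, 101, 89, 0
Sorted deviations: 0, 6, 38, 74, 78, 85, 89, 101, 103, 110, 1034 → MAD = 85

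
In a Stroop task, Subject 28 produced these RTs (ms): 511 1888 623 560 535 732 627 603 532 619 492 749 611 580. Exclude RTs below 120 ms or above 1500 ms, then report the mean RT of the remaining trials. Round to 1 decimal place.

Excluded: 1888
Retained (n=13): Σ = 7774
Mean = 7774/13 = 598.0000

598.0 ms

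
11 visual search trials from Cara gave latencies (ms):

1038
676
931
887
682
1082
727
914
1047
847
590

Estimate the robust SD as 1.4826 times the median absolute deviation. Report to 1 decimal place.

Sorted: 590, 676, 682, 727, 847, 887, 914, 931, 1038, 1047, 1082 → median = 887
|x − 887| sorted: 0, 27, 40, 44, 151, 160, 160, 195, 205, 211, 297 → MAD = 160
Robust SD ≈ 1.4826 × 160 = 237.216

237.2 ms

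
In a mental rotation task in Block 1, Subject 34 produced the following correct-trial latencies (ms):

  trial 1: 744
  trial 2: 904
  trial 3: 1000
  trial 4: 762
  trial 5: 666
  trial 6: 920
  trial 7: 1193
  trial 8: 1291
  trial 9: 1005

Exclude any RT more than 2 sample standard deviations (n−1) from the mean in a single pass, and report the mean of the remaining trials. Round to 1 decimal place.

n = 9, ΣRT = 8485, M = 942.778
Σ(x−M)² = 341837.56; s = √(341837.56/8) = 206.712
Cutoffs: 942.778 ± 2·206.712 → [529.4, 1356.2]
No RTs fall outside the cutoffs; all 9 retained. Mean = 8485/9 = 942.778

942.8 ms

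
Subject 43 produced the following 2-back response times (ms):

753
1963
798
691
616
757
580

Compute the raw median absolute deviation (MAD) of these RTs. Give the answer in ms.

Sorted: 580, 616, 691, 753, 757, 798, 1963 → median = 753
|x − 753|: 0, 1210, 45, 62, 137, 4, 173
Sorted deviations: 0, 4, 45, 62, 137, 173, 1210 → MAD = 62

62 ms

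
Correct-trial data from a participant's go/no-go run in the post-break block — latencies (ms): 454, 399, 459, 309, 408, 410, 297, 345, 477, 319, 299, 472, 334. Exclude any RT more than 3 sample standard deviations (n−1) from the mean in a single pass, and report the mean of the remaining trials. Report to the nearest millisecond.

n = 13, ΣRT = 4982, M = 383.231
Σ(x−M)² = 57052.31; s = √(57052.31/12) = 68.952
Cutoffs: 383.231 ± 3·68.952 → [176.4, 590.1]
No RTs fall outside the cutoffs; all 13 retained. Mean = 4982/13 = 383.231

383 ms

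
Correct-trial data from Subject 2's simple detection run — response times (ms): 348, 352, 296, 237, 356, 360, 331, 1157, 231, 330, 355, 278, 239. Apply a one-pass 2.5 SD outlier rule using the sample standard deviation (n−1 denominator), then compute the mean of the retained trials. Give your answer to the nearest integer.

n = 13, ΣRT = 4870, M = 374.615
Σ(x−M)² = 691653.08; s = √(691653.08/12) = 240.079
Cutoffs: 374.615 ± 2.5·240.079 → [-225.6, 974.8]
Outside: 1157 → excluded.
Retained (n=12): Σ = 3713, mean = 3713/12 = 309.417

309 ms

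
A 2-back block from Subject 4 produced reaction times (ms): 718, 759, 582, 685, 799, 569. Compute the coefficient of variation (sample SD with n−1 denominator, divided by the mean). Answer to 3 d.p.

n = 6, Σ = 4112, M = 685.3333
Σ(x−M)² = 43625.333; s = √(43625.333/5) = 93.4081
CV = 93.4081 / 685.3333 = 0.13630

0.136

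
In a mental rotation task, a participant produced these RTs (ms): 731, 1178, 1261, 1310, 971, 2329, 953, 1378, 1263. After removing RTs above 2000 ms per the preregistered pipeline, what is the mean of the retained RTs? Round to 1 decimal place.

Excluded: 2329
Retained (n=8): Σ = 9045
Mean = 9045/8 = 1130.6250

1130.6 ms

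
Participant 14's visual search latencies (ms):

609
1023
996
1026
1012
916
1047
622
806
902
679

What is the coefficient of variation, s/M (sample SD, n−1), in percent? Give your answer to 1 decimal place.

n = 11, Σ = 9638, M = 876.1818
Σ(x−M)² = 288035.636; s = √(288035.636/10) = 169.7161
CV = 169.7161 / 876.1818 = 0.19370 = 19.370%

19.4%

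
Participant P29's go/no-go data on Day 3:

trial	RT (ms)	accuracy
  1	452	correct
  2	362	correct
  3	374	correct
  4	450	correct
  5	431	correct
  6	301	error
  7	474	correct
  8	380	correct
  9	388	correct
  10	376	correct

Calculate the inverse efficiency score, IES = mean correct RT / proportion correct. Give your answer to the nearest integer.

455 ms

Correct trials (n=9): 452, 362, 374, 450, 431, 474, 380, 388, 376
Mean correct RT = 3687/9 = 409.6667 ms
Proportion correct = 9/10
IES = 409.6667 / (9/10) = 455.185 ms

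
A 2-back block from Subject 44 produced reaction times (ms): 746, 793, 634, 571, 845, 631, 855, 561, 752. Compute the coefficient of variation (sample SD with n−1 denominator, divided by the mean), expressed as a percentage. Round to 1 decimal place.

n = 9, Σ = 6388, M = 709.7778
Σ(x−M)² = 102737.556; s = √(102737.556/8) = 113.3234
CV = 113.3234 / 709.7778 = 0.15966 = 15.966%

16.0%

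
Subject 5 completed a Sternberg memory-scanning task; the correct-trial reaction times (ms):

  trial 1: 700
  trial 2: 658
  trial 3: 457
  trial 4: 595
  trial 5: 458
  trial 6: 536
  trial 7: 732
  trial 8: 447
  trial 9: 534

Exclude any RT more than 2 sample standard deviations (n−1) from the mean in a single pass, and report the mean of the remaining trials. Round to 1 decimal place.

n = 9, ΣRT = 5117, M = 568.556
Σ(x−M)² = 94388.22; s = √(94388.22/8) = 108.621
Cutoffs: 568.556 ± 2·108.621 → [351.3, 785.8]
No RTs fall outside the cutoffs; all 9 retained. Mean = 5117/9 = 568.556

568.6 ms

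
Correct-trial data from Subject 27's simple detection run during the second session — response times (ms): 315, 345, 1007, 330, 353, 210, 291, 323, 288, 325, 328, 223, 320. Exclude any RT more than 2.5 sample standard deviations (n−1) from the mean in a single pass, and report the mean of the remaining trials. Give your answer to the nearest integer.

304 ms

n = 13, ΣRT = 4658, M = 358.308
Σ(x−M)² = 478202.77; s = √(478202.77/12) = 199.625
Cutoffs: 358.308 ± 2.5·199.625 → [-140.8, 857.4]
Outside: 1007 → excluded.
Retained (n=12): Σ = 3651, mean = 3651/12 = 304.250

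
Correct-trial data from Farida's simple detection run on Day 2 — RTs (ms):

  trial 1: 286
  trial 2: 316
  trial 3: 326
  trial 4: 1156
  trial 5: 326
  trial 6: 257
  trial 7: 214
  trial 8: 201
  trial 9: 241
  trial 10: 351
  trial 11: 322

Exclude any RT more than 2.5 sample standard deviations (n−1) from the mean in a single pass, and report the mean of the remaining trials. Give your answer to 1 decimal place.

n = 11, ΣRT = 3996, M = 363.273
Σ(x−M)² = 716114.18; s = √(716114.18/10) = 267.603
Cutoffs: 363.273 ± 2.5·267.603 → [-305.7, 1032.3]
Outside: 1156 → excluded.
Retained (n=10): Σ = 2840, mean = 2840/10 = 284.000

284.0 ms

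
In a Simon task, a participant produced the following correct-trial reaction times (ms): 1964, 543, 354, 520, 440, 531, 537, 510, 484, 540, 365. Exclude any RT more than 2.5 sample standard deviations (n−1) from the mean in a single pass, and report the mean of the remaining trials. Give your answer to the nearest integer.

n = 11, ΣRT = 6788, M = 617.091
Σ(x−M)² = 2042158.91; s = √(2042158.91/10) = 451.903
Cutoffs: 617.091 ± 2.5·451.903 → [-512.7, 1746.8]
Outside: 1964 → excluded.
Retained (n=10): Σ = 4824, mean = 4824/10 = 482.400

482 ms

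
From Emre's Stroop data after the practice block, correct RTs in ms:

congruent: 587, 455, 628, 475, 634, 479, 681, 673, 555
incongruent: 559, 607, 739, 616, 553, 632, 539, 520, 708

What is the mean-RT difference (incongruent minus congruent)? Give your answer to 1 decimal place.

M(congruent) = 5167/9 = 574.111
M(incongruent) = 5473/9 = 608.111
Difference = 608.111 − 574.111 = 34.000 ms

34.0 ms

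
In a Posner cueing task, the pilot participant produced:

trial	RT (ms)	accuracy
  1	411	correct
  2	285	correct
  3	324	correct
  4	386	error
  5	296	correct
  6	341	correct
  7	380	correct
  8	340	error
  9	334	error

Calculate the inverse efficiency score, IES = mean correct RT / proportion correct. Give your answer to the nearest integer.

Correct trials (n=6): 411, 285, 324, 296, 341, 380
Mean correct RT = 2037/6 = 339.5000 ms
Proportion correct = 6/9
IES = 339.5000 / (6/9) = 509.250 ms

509 ms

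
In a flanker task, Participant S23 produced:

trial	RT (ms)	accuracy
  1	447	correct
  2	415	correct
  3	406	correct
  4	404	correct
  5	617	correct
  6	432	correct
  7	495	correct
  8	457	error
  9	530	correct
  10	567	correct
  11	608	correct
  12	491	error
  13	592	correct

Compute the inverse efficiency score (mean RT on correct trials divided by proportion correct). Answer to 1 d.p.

Correct trials (n=11): 447, 415, 406, 404, 617, 432, 495, 530, 567, 608, 592
Mean correct RT = 5513/11 = 501.1818 ms
Proportion correct = 11/13
IES = 501.1818 / (11/13) = 592.306 ms

592.3 ms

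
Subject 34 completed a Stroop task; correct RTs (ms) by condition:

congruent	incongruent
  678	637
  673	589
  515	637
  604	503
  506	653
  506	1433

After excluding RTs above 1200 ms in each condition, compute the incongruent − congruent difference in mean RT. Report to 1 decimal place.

incongruent: exclude 1433
M(congruent) = 3482/6 = 580.333
M(incongruent) = 3019/5 = 603.800
Difference = 603.800 − 580.333 = 23.467 ms

23.5 ms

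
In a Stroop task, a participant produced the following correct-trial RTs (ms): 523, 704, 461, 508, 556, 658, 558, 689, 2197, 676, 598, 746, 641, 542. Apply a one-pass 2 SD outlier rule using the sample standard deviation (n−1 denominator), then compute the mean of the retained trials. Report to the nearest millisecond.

605 ms

n = 14, ΣRT = 10057, M = 718.357
Σ(x−M)² = 2445947.21; s = √(2445947.21/13) = 433.762
Cutoffs: 718.357 ± 2·433.762 → [-149.2, 1585.9]
Outside: 2197 → excluded.
Retained (n=13): Σ = 7860, mean = 7860/13 = 604.615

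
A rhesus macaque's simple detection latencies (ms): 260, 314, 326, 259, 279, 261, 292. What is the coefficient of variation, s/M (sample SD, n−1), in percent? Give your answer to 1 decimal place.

n = 7, Σ = 1991, M = 284.4286
Σ(x−M)² = 4481.714; s = √(4481.714/6) = 27.3304
CV = 27.3304 / 284.4286 = 0.09609 = 9.609%

9.6%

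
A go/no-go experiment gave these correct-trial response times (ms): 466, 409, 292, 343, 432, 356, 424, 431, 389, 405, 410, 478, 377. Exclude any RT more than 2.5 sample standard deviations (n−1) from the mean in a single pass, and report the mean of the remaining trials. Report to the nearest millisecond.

401 ms

n = 13, ΣRT = 5212, M = 400.923
Σ(x−M)² = 30694.92; s = √(30694.92/12) = 50.576
Cutoffs: 400.923 ± 2.5·50.576 → [274.5, 527.4]
No RTs fall outside the cutoffs; all 13 retained. Mean = 5212/13 = 400.923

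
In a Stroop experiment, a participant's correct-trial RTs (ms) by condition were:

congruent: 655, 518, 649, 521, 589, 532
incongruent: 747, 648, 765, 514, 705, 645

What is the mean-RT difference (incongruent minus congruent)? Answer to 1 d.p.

M(congruent) = 3464/6 = 577.333
M(incongruent) = 4024/6 = 670.667
Difference = 670.667 − 577.333 = 93.333 ms

93.3 ms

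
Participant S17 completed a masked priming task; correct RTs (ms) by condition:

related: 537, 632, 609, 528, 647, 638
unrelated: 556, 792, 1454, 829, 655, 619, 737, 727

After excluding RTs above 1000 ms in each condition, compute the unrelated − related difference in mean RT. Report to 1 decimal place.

103.6 ms

unrelated: exclude 1454
M(related) = 3591/6 = 598.500
M(unrelated) = 4915/7 = 702.143
Difference = 702.143 − 598.500 = 103.643 ms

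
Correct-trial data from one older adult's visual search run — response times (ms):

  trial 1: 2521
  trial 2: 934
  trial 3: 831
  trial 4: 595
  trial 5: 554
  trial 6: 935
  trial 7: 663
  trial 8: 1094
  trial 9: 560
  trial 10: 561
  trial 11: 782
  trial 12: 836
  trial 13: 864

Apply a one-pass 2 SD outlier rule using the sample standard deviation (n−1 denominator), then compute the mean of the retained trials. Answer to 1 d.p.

767.4 ms

n = 13, ΣRT = 11730, M = 902.308
Σ(x−M)² = 3191096.77; s = √(3191096.77/12) = 515.679
Cutoffs: 902.308 ± 2·515.679 → [-129.1, 1933.7]
Outside: 2521 → excluded.
Retained (n=12): Σ = 9209, mean = 9209/12 = 767.417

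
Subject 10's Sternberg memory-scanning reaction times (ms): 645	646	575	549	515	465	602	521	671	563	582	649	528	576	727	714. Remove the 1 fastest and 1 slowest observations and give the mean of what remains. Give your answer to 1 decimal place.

595.4 ms

Sorted: 465, 515, 521, 528, 549, 563, 575, 576, 582, 602, 645, 646, 649, 671, 714, 727
Drop lowest 1 (465) and highest 1 (727)
Remaining (n=14): Σ = 8336, mean = 8336/14 = 595.429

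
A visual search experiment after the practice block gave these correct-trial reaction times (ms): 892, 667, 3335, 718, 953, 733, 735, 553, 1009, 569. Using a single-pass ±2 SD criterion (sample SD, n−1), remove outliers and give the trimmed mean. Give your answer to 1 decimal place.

758.8 ms

n = 10, ΣRT = 10164, M = 1016.400
Σ(x−M)² = 6180986.40; s = √(6180986.40/9) = 828.720
Cutoffs: 1016.400 ± 2·828.720 → [-641.0, 2673.8]
Outside: 3335 → excluded.
Retained (n=9): Σ = 6829, mean = 6829/9 = 758.778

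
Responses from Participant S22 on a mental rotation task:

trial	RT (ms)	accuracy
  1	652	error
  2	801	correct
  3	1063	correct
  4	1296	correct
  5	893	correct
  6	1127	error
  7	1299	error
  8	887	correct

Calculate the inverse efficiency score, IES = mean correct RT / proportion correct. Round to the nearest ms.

1581 ms

Correct trials (n=5): 801, 1063, 1296, 893, 887
Mean correct RT = 4940/5 = 988.0000 ms
Proportion correct = 5/8
IES = 988.0000 / (5/8) = 1580.800 ms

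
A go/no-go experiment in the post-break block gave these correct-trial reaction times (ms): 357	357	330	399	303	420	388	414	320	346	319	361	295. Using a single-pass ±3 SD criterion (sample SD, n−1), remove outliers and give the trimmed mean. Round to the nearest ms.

n = 13, ΣRT = 4609, M = 354.538
Σ(x−M)² = 20303.23; s = √(20303.23/12) = 41.133
Cutoffs: 354.538 ± 3·41.133 → [231.1, 477.9]
No RTs fall outside the cutoffs; all 13 retained. Mean = 4609/13 = 354.538

355 ms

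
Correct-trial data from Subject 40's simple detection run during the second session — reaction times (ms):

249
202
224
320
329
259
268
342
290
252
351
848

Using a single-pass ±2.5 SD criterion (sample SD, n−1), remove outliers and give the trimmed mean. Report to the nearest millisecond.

281 ms

n = 12, ΣRT = 3934, M = 327.833
Σ(x−M)² = 319703.67; s = √(319703.67/11) = 170.482
Cutoffs: 327.833 ± 2.5·170.482 → [-98.4, 754.0]
Outside: 848 → excluded.
Retained (n=11): Σ = 3086, mean = 3086/11 = 280.545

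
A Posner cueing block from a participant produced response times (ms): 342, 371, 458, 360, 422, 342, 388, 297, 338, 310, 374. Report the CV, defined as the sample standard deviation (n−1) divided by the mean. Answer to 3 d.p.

n = 11, Σ = 4002, M = 363.8182
Σ(x−M)² = 21989.636; s = √(21989.636/10) = 46.8931
CV = 46.8931 / 363.8182 = 0.12889

0.129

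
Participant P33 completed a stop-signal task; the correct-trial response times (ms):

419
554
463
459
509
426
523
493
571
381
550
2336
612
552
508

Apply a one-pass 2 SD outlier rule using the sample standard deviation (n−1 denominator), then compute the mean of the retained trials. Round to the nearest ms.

n = 15, ΣRT = 9356, M = 623.733
Σ(x−M)² = 3196922.93; s = √(3196922.93/14) = 477.862
Cutoffs: 623.733 ± 2·477.862 → [-332.0, 1579.5]
Outside: 2336 → excluded.
Retained (n=14): Σ = 7020, mean = 7020/14 = 501.429

501 ms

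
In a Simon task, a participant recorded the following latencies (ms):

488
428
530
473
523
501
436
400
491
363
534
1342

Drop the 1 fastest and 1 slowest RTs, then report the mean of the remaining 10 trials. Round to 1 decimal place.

480.4 ms

Sorted: 363, 400, 428, 436, 473, 488, 491, 501, 523, 530, 534, 1342
Drop lowest 1 (363) and highest 1 (1342)
Remaining (n=10): Σ = 4804, mean = 4804/10 = 480.400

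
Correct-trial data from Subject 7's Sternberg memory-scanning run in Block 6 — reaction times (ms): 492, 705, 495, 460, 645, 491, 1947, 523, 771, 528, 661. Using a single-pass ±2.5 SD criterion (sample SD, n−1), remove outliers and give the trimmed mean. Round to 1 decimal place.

n = 11, ΣRT = 7718, M = 701.636
Σ(x−M)² = 1812074.55; s = √(1812074.55/10) = 425.685
Cutoffs: 701.636 ± 2.5·425.685 → [-362.6, 1765.8]
Outside: 1947 → excluded.
Retained (n=10): Σ = 5771, mean = 5771/10 = 577.100

577.1 ms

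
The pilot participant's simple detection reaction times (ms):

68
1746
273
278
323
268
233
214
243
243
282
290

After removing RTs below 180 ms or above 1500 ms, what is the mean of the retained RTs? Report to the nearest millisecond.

265 ms

Excluded: 68, 1746
Retained (n=10): Σ = 2647
Mean = 2647/10 = 264.7000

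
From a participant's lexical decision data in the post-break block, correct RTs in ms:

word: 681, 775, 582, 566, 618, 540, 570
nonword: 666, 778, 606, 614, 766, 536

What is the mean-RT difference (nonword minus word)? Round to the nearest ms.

M(word) = 4332/7 = 618.857
M(nonword) = 3966/6 = 661.000
Difference = 661.000 − 618.857 = 42.143 ms

42 ms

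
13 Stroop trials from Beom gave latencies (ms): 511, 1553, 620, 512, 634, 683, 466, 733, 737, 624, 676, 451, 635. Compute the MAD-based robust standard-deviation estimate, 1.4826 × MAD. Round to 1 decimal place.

146.8 ms

Sorted: 451, 466, 511, 512, 620, 624, 634, 635, 676, 683, 733, 737, 1553 → median = 634
|x − 634| sorted: 0, 1, 10, 14, 42, 49, 99, 103, 122, 123, 168, 183, 919 → MAD = 99
Robust SD ≈ 1.4826 × 99 = 146.777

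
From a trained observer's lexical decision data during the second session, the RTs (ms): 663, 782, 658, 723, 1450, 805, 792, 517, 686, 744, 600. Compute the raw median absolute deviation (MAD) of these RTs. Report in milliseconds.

65 ms

Sorted: 517, 600, 658, 663, 686, 723, 744, 782, 792, 805, 1450 → median = 723
|x − 723|: 60, 59, 65, 0, 727, 82, 69, 206, 37, 21, 123
Sorted deviations: 0, 21, 37, 59, 60, 65, 69, 82, 123, 206, 727 → MAD = 65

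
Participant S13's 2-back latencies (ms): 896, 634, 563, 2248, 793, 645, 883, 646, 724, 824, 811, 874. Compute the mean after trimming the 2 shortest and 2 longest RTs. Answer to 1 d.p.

Sorted: 563, 634, 645, 646, 724, 793, 811, 824, 874, 883, 896, 2248
Drop lowest 2 (563, 634) and highest 2 (896, 2248)
Remaining (n=8): Σ = 6200, mean = 6200/8 = 775.000

775.0 ms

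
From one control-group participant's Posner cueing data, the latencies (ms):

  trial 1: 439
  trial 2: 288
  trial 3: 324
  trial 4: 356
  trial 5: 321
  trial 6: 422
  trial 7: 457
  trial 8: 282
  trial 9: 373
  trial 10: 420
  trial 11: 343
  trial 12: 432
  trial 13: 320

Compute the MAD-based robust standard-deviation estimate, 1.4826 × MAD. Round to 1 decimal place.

Sorted: 282, 288, 320, 321, 324, 343, 356, 373, 420, 422, 432, 439, 457 → median = 356
|x − 356| sorted: 0, 13, 17, 32, 35, 36, 64, 66, 68, 74, 76, 83, 101 → MAD = 64
Robust SD ≈ 1.4826 × 64 = 94.886

94.9 ms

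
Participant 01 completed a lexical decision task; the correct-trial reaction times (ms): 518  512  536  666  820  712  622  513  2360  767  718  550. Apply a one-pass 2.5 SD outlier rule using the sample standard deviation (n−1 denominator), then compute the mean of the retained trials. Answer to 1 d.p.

n = 12, ΣRT = 9294, M = 774.500
Σ(x−M)² = 2868427.00; s = √(2868427.00/11) = 510.653
Cutoffs: 774.500 ± 2.5·510.653 → [-502.1, 2051.1]
Outside: 2360 → excluded.
Retained (n=11): Σ = 6934, mean = 6934/11 = 630.364

630.4 ms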